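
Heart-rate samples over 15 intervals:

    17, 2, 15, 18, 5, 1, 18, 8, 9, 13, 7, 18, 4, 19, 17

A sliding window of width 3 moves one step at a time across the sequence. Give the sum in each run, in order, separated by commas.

34, 35, 38, 24, 24, 27, 35, 30, 29, 38, 29, 41, 40

17 2 15 → sum 34
2 15 18 → sum 35
15 18 5 → sum 38
18 5 1 → sum 24
5 1 18 → sum 24
1 18 8 → sum 27
18 8 9 → sum 35
8 9 13 → sum 30
9 13 7 → sum 29
13 7 18 → sum 38
7 18 4 → sum 29
18 4 19 → sum 41
4 19 17 → sum 40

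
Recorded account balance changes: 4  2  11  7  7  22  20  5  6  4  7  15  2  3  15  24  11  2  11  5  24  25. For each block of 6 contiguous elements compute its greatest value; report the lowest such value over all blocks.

4 2 11 7 7 22 → max 22
2 11 7 7 22 20 → max 22
11 7 7 22 20 5 → max 22
7 7 22 20 5 6 → max 22
7 22 20 5 6 4 → max 22
22 20 5 6 4 7 → max 22
20 5 6 4 7 15 → max 20
5 6 4 7 15 2 → max 15
6 4 7 15 2 3 → max 15
4 7 15 2 3 15 → max 15
7 15 2 3 15 24 → max 24
15 2 3 15 24 11 → max 24
2 3 15 24 11 2 → max 24
3 15 24 11 2 11 → max 24
15 24 11 2 11 5 → max 24
24 11 2 11 5 24 → max 24
11 2 11 5 24 25 → max 25
Lowest of these is 15.

15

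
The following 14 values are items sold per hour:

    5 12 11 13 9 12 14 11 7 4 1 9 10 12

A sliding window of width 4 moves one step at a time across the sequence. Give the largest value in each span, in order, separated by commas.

13, 13, 13, 14, 14, 14, 14, 11, 9, 10, 12

(5, 12, 11, 13) → max 13
(12, 11, 13, 9) → max 13
(11, 13, 9, 12) → max 13
(13, 9, 12, 14) → max 14
(9, 12, 14, 11) → max 14
(12, 14, 11, 7) → max 14
(14, 11, 7, 4) → max 14
(11, 7, 4, 1) → max 11
(7, 4, 1, 9) → max 9
(4, 1, 9, 10) → max 10
(1, 9, 10, 12) → max 12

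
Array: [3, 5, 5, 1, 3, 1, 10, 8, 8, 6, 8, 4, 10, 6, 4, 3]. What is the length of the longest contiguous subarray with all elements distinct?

add 3: [3] len 1
add 5: [3, 5] len 2
add 5 (repeat 5, move left end past it): [5] len 1
add 1: [5, 1] len 2
add 3: [5, 1, 3] len 3
add 1 (repeat 1, move left end past it): [3, 1] len 2
add 10: [3, 1, 10] len 3
add 8: [3, 1, 10, 8] len 4
add 8 (repeat 8, move left end past it): [8] len 1
add 6: [8, 6] len 2
add 8 (repeat 8, move left end past it): [6, 8] len 2
add 4: [6, 8, 4] len 3
add 10: [6, 8, 4, 10] len 4
add 6 (repeat 6, move left end past it): [8, 4, 10, 6] len 4
add 4 (repeat 4, move left end past it): [10, 6, 4] len 3
add 3: [10, 6, 4, 3] len 4
Longest all-distinct length: 4.

4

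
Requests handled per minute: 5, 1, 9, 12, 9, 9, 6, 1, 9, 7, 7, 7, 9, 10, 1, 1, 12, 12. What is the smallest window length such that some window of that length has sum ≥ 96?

13

add 5: running sum 5 < 96
add 1: running sum 6 < 96
add 9: running sum 15 < 96
add 12: running sum 27 < 96
add 9: running sum 36 < 96
add 9: running sum 45 < 96
add 6: running sum 51 < 96
add 1: running sum 52 < 96
add 9: running sum 61 < 96
add 7: running sum 68 < 96
add 7: running sum 75 < 96
add 7: running sum 82 < 96
add 9: running sum 91 < 96
add 10: shortest ending here [1, 9, 12, 9, 9, 6, 1, 9, 7, 7, 7, 9, 10] sum 96, len 13
add 1: shortest ending here [9, 12, 9, 9, 6, 1, 9, 7, 7, 7, 9, 10, 1] sum 96, len 13
add 1: shortest ending here [9, 12, 9, 9, 6, 1, 9, 7, 7, 7, 9, 10, 1, 1] sum 97, len 14
add 12: shortest ending here [12, 9, 9, 6, 1, 9, 7, 7, 7, 9, 10, 1, 1, 12] sum 100, len 14
add 12: shortest ending here [9, 9, 6, 1, 9, 7, 7, 7, 9, 10, 1, 1, 12, 12] sum 100, len 14
Shortest qualifying length: 13.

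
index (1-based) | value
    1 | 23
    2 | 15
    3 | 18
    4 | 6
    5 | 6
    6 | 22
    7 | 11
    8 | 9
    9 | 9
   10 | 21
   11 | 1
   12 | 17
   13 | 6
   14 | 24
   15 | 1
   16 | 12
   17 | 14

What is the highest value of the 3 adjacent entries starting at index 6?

Elements at indices 6..8: 22, 11, 9
max(22, 11, 9) = 22

22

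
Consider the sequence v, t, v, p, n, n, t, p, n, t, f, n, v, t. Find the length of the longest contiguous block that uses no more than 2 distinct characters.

[v] 1 distinct, len 1
[v, t] 2 distinct, len 2
[v, t, v] 2 distinct, len 3
[v, p] 2 distinct, len 2
[p, n] 2 distinct, len 2
[p, n, n] 2 distinct, len 3
[n, n, t] 2 distinct, len 3
[t, p] 2 distinct, len 2
[p, n] 2 distinct, len 2
[n, t] 2 distinct, len 2
[t, f] 2 distinct, len 2
[f, n] 2 distinct, len 2
[n, v] 2 distinct, len 2
[v, t] 2 distinct, len 2
Longest length with ≤2 distinct: 3.

3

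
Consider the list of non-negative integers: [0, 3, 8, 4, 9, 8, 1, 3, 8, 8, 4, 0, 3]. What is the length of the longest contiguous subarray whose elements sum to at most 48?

→ 0: sum 0, len 1
→ 3: sum 3, len 2
→ 8: sum 11, len 3
→ 4: sum 15, len 4
→ 9: sum 24, len 5
→ 8: sum 32, len 6
→ 1: sum 33, len 7
→ 3: sum 36, len 8
→ 8: sum 44, len 9
→ 8 (dropped 0, 3, 8): sum 41, len 7
→ 4: sum 45, len 8
→ 0: sum 45, len 9
→ 3: sum 48, len 10
Longest length seen: 10.

10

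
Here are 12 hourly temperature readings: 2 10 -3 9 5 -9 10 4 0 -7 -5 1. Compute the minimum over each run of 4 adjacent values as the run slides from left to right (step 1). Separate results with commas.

(2, 10, -3, 9) → min -3
(10, -3, 9, 5) → min -3
(-3, 9, 5, -9) → min -9
(9, 5, -9, 10) → min -9
(5, -9, 10, 4) → min -9
(-9, 10, 4, 0) → min -9
(10, 4, 0, -7) → min -7
(4, 0, -7, -5) → min -7
(0, -7, -5, 1) → min -7

-3, -3, -9, -9, -9, -9, -7, -7, -7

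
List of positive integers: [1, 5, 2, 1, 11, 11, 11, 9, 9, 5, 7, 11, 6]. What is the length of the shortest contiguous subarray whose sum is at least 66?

add 1: running sum 1 < 66
add 5: running sum 6 < 66
add 2: running sum 8 < 66
add 1: running sum 9 < 66
add 11: running sum 20 < 66
add 11: running sum 31 < 66
add 11: running sum 42 < 66
add 9: running sum 51 < 66
add 9: running sum 60 < 66
add 5: running sum 65 < 66
add 7: shortest ending here [2, 1, 11, 11, 11, 9, 9, 5, 7] sum 66, len 9
add 11: shortest ending here [11, 11, 11, 9, 9, 5, 7, 11] sum 74, len 8
add 6: shortest ending here [11, 11, 9, 9, 5, 7, 11, 6] sum 69, len 8
Shortest qualifying length: 8.

8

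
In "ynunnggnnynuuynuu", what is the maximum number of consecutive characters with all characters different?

[y] len 1
[y, n] len 2
[y, n, u] len 3
[u, n] len 2
[n] len 1
[n, g] len 2
[g] len 1
[g, n] len 2
[n] len 1
[n, y] len 2
[y, n] len 2
[y, n, u] len 3
[u] len 1
[u, y] len 2
[u, y, n] len 3
[y, n, u] len 3
[u] len 1
Longest all-distinct length: 3.

3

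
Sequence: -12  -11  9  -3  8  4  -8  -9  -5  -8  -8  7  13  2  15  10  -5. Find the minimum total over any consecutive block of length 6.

(-12, -11, 9, -3, 8, 4) → sum -5
(-11, 9, -3, 8, 4, -8) → sum -1
(9, -3, 8, 4, -8, -9) → sum 1
(-3, 8, 4, -8, -9, -5) → sum -13
(8, 4, -8, -9, -5, -8) → sum -18
(4, -8, -9, -5, -8, -8) → sum -34
(-8, -9, -5, -8, -8, 7) → sum -31
(-9, -5, -8, -8, 7, 13) → sum -10
(-5, -8, -8, 7, 13, 2) → sum 1
(-8, -8, 7, 13, 2, 15) → sum 21
(-8, 7, 13, 2, 15, 10) → sum 39
(7, 13, 2, 15, 10, -5) → sum 42
Minimum of these is -34.

-34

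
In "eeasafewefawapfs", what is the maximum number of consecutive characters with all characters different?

add e: [e] len 1
add e (repeat e, move left end past it): [e] len 1
add a: [e, a] len 2
add s: [e, a, s] len 3
add a (repeat a, move left end past it): [s, a] len 2
add f: [s, a, f] len 3
add e: [s, a, f, e] len 4
add w: [s, a, f, e, w] len 5
add e (repeat e, move left end past it): [w, e] len 2
add f: [w, e, f] len 3
add a: [w, e, f, a] len 4
add w (repeat w, move left end past it): [e, f, a, w] len 4
add a (repeat a, move left end past it): [w, a] len 2
add p: [w, a, p] len 3
add f: [w, a, p, f] len 4
add s: [w, a, p, f, s] len 5
Longest all-distinct length: 5.

5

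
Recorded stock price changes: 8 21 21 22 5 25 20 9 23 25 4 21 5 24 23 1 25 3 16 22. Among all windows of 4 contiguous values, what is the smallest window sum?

45

Window sums for each of the 17 positions:
(8, 21, 21, 22) → sum 72
(21, 21, 22, 5) → sum 69
(21, 22, 5, 25) → sum 73
(22, 5, 25, 20) → sum 72
(5, 25, 20, 9) → sum 59
(25, 20, 9, 23) → sum 77
(20, 9, 23, 25) → sum 77
(9, 23, 25, 4) → sum 61
(23, 25, 4, 21) → sum 73
(25, 4, 21, 5) → sum 55
(4, 21, 5, 24) → sum 54
(21, 5, 24, 23) → sum 73
(5, 24, 23, 1) → sum 53
(24, 23, 1, 25) → sum 73
(23, 1, 25, 3) → sum 52
(1, 25, 3, 16) → sum 45
(25, 3, 16, 22) → sum 66
Smallest of these is 45.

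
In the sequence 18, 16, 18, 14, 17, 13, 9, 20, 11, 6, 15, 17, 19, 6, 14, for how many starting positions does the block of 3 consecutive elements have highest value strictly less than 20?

10

[18, 16, 18] → max 18  < 20 ✓
[16, 18, 14] → max 18  < 20 ✓
[18, 14, 17] → max 18  < 20 ✓
[14, 17, 13] → max 17  < 20 ✓
[17, 13, 9] → max 17  < 20 ✓
[13, 9, 20] → max 20
[9, 20, 11] → max 20
[20, 11, 6] → max 20
[11, 6, 15] → max 15  < 20 ✓
[6, 15, 17] → max 17  < 20 ✓
[15, 17, 19] → max 19  < 20 ✓
[17, 19, 6] → max 19  < 20 ✓
[19, 6, 14] → max 19  < 20 ✓
10 windows satisfy the condition.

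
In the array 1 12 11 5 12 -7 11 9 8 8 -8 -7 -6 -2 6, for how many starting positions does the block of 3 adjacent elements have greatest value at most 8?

5

1 12 11 → max 12
12 11 5 → max 12
11 5 12 → max 12
5 12 -7 → max 12
12 -7 11 → max 12
-7 11 9 → max 11
11 9 8 → max 11
9 8 8 → max 9
8 8 -8 → max 8  ≤ 8 ✓
8 -8 -7 → max 8  ≤ 8 ✓
-8 -7 -6 → max -6  ≤ 8 ✓
-7 -6 -2 → max -2  ≤ 8 ✓
-6 -2 6 → max 6  ≤ 8 ✓
5 windows satisfy the condition.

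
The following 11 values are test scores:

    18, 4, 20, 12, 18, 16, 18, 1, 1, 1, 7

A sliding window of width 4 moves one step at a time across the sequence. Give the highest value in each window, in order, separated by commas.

20, 20, 20, 18, 18, 18, 18, 7

Sliding a size-4 window across the 11 values:
(18, 4, 20, 12) → max 20
(4, 20, 12, 18) → max 20
(20, 12, 18, 16) → max 20
(12, 18, 16, 18) → max 18
(18, 16, 18, 1) → max 18
(16, 18, 1, 1) → max 18
(18, 1, 1, 1) → max 18
(1, 1, 1, 7) → max 7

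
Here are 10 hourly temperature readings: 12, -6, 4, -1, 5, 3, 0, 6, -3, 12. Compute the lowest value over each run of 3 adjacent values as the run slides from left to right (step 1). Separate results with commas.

12 -6 4 → min -6
-6 4 -1 → min -6
4 -1 5 → min -1
-1 5 3 → min -1
5 3 0 → min 0
3 0 6 → min 0
0 6 -3 → min -3
6 -3 12 → min -3

-6, -6, -1, -1, 0, 0, -3, -3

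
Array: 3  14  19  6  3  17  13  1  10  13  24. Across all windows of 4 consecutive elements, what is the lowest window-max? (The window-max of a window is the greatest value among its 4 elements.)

Each size-4 window and its max:
[3, 14, 19, 6] → max 19
[14, 19, 6, 3] → max 19
[19, 6, 3, 17] → max 19
[6, 3, 17, 13] → max 17
[3, 17, 13, 1] → max 17
[17, 13, 1, 10] → max 17
[13, 1, 10, 13] → max 13
[1, 10, 13, 24] → max 24
Lowest of these is 13.

13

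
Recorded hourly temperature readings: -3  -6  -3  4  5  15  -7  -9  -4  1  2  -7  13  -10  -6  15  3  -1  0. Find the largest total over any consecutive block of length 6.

14

-3 -6 -3 4 5 15 → sum 12
-6 -3 4 5 15 -7 → sum 8
-3 4 5 15 -7 -9 → sum 5
4 5 15 -7 -9 -4 → sum 4
5 15 -7 -9 -4 1 → sum 1
15 -7 -9 -4 1 2 → sum -2
-7 -9 -4 1 2 -7 → sum -24
-9 -4 1 2 -7 13 → sum -4
-4 1 2 -7 13 -10 → sum -5
1 2 -7 13 -10 -6 → sum -7
2 -7 13 -10 -6 15 → sum 7
-7 13 -10 -6 15 3 → sum 8
13 -10 -6 15 3 -1 → sum 14
-10 -6 15 3 -1 0 → sum 1
Largest of these is 14.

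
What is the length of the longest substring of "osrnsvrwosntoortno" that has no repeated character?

7

add o: [o] len 1
add s: [o, s] len 2
add r: [o, s, r] len 3
add n: [o, s, r, n] len 4
add s (repeat s, move left end past it): [r, n, s] len 3
add v: [r, n, s, v] len 4
add r (repeat r, move left end past it): [n, s, v, r] len 4
add w: [n, s, v, r, w] len 5
add o: [n, s, v, r, w, o] len 6
add s (repeat s, move left end past it): [v, r, w, o, s] len 5
add n: [v, r, w, o, s, n] len 6
add t: [v, r, w, o, s, n, t] len 7
add o (repeat o, move left end past it): [s, n, t, o] len 4
add o (repeat o, move left end past it): [o] len 1
add r: [o, r] len 2
add t: [o, r, t] len 3
add n: [o, r, t, n] len 4
add o (repeat o, move left end past it): [r, t, n, o] len 4
Longest all-distinct length: 7.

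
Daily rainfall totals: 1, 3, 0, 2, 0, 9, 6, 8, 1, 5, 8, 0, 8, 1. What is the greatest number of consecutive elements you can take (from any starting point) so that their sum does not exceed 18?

Extend to the right; shrink from the left whenever the sum exceeds 18:
[1] sum 1 len 1
[1, 3] sum 4 len 2
[1, 3, 0] sum 4 len 3
[1, 3, 0, 2] sum 6 len 4
[1, 3, 0, 2, 0] sum 6 len 5
[1, 3, 0, 2, 0, 9] sum 15 len 6
[0, 2, 0, 9, 6] sum 17 len 5
[6, 8] sum 14 len 2
[6, 8, 1] sum 15 len 3
[8, 1, 5] sum 14 len 3
[1, 5, 8] sum 14 len 3
[1, 5, 8, 0] sum 14 len 4
[8, 0, 8] sum 16 len 3
[8, 0, 8, 1] sum 17 len 4
Longest length seen: 6.

6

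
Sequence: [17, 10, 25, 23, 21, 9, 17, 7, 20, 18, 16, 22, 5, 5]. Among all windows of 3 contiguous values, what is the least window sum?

(17, 10, 25) → sum 52
(10, 25, 23) → sum 58
(25, 23, 21) → sum 69
(23, 21, 9) → sum 53
(21, 9, 17) → sum 47
(9, 17, 7) → sum 33
(17, 7, 20) → sum 44
(7, 20, 18) → sum 45
(20, 18, 16) → sum 54
(18, 16, 22) → sum 56
(16, 22, 5) → sum 43
(22, 5, 5) → sum 32
Least of these is 32.

32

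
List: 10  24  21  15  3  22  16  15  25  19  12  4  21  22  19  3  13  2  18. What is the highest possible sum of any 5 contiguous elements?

97

10 24 21 15 3 → sum 73
24 21 15 3 22 → sum 85
21 15 3 22 16 → sum 77
15 3 22 16 15 → sum 71
3 22 16 15 25 → sum 81
22 16 15 25 19 → sum 97
16 15 25 19 12 → sum 87
15 25 19 12 4 → sum 75
25 19 12 4 21 → sum 81
19 12 4 21 22 → sum 78
12 4 21 22 19 → sum 78
4 21 22 19 3 → sum 69
21 22 19 3 13 → sum 78
22 19 3 13 2 → sum 59
19 3 13 2 18 → sum 55
Highest of these is 97.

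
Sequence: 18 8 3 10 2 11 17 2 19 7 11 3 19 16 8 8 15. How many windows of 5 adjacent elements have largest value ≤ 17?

3

[18, 8, 3, 10, 2] → max 18
[8, 3, 10, 2, 11] → max 11  ≤ 17 ✓
[3, 10, 2, 11, 17] → max 17  ≤ 17 ✓
[10, 2, 11, 17, 2] → max 17  ≤ 17 ✓
[2, 11, 17, 2, 19] → max 19
[11, 17, 2, 19, 7] → max 19
[17, 2, 19, 7, 11] → max 19
[2, 19, 7, 11, 3] → max 19
[19, 7, 11, 3, 19] → max 19
[7, 11, 3, 19, 16] → max 19
[11, 3, 19, 16, 8] → max 19
[3, 19, 16, 8, 8] → max 19
[19, 16, 8, 8, 15] → max 19
3 windows satisfy the condition.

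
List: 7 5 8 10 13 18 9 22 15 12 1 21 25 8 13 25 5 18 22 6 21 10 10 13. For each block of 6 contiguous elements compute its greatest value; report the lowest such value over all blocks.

18

[7, 5, 8, 10, 13, 18] → max 18
[5, 8, 10, 13, 18, 9] → max 18
[8, 10, 13, 18, 9, 22] → max 22
[10, 13, 18, 9, 22, 15] → max 22
[13, 18, 9, 22, 15, 12] → max 22
[18, 9, 22, 15, 12, 1] → max 22
[9, 22, 15, 12, 1, 21] → max 22
[22, 15, 12, 1, 21, 25] → max 25
[15, 12, 1, 21, 25, 8] → max 25
[12, 1, 21, 25, 8, 13] → max 25
[1, 21, 25, 8, 13, 25] → max 25
[21, 25, 8, 13, 25, 5] → max 25
[25, 8, 13, 25, 5, 18] → max 25
[8, 13, 25, 5, 18, 22] → max 25
[13, 25, 5, 18, 22, 6] → max 25
[25, 5, 18, 22, 6, 21] → max 25
[5, 18, 22, 6, 21, 10] → max 22
[18, 22, 6, 21, 10, 10] → max 22
[22, 6, 21, 10, 10, 13] → max 22
Lowest of these is 18.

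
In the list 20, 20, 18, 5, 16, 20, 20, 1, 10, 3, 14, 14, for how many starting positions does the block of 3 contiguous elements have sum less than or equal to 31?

(20, 20, 18) → sum 58
(20, 18, 5) → sum 43
(18, 5, 16) → sum 39
(5, 16, 20) → sum 41
(16, 20, 20) → sum 56
(20, 20, 1) → sum 41
(20, 1, 10) → sum 31  ≤ 31 ✓
(1, 10, 3) → sum 14  ≤ 31 ✓
(10, 3, 14) → sum 27  ≤ 31 ✓
(3, 14, 14) → sum 31  ≤ 31 ✓
4 windows satisfy the condition.

4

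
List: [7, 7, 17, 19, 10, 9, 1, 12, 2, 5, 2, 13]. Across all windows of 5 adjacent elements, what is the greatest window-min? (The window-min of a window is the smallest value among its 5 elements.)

Each size-5 window and its min:
7 7 17 19 10 → min 7
7 17 19 10 9 → min 7
17 19 10 9 1 → min 1
19 10 9 1 12 → min 1
10 9 1 12 2 → min 1
9 1 12 2 5 → min 1
1 12 2 5 2 → min 1
12 2 5 2 13 → min 2
Greatest of these is 7.

7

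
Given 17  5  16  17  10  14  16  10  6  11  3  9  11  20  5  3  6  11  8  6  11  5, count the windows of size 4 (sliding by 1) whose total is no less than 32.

17 5 16 17 → sum 55  ≥ 32 ✓
5 16 17 10 → sum 48  ≥ 32 ✓
16 17 10 14 → sum 57  ≥ 32 ✓
17 10 14 16 → sum 57  ≥ 32 ✓
10 14 16 10 → sum 50  ≥ 32 ✓
14 16 10 6 → sum 46  ≥ 32 ✓
16 10 6 11 → sum 43  ≥ 32 ✓
10 6 11 3 → sum 30
6 11 3 9 → sum 29
11 3 9 11 → sum 34  ≥ 32 ✓
3 9 11 20 → sum 43  ≥ 32 ✓
9 11 20 5 → sum 45  ≥ 32 ✓
11 20 5 3 → sum 39  ≥ 32 ✓
20 5 3 6 → sum 34  ≥ 32 ✓
5 3 6 11 → sum 25
3 6 11 8 → sum 28
6 11 8 6 → sum 31
11 8 6 11 → sum 36  ≥ 32 ✓
8 6 11 5 → sum 30
13 windows satisfy the condition.

13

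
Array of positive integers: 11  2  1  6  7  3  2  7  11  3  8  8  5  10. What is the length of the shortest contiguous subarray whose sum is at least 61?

add 11: running sum 11 < 61
add 2: running sum 13 < 61
add 1: running sum 14 < 61
add 6: running sum 20 < 61
add 7: running sum 27 < 61
add 3: running sum 30 < 61
add 2: running sum 32 < 61
add 7: running sum 39 < 61
add 11: running sum 50 < 61
add 3: running sum 53 < 61
add 8: shortest ending here [11, 2, 1, 6, 7, 3, 2, 7, 11, 3, 8] sum 61, len 11
add 8: shortest ending here [11, 2, 1, 6, 7, 3, 2, 7, 11, 3, 8, 8] sum 69, len 12
add 5: shortest ending here [1, 6, 7, 3, 2, 7, 11, 3, 8, 8, 5] sum 61, len 11
add 10: shortest ending here [7, 3, 2, 7, 11, 3, 8, 8, 5, 10] sum 64, len 10
Shortest qualifying length: 10.

10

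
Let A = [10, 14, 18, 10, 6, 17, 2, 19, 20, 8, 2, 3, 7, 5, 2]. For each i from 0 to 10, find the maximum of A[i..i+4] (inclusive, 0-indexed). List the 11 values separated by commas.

18, 18, 18, 19, 20, 20, 20, 20, 20, 8, 7

Sliding a size-5 window across the 15 values:
[10, 14, 18, 10, 6] → max 18
[14, 18, 10, 6, 17] → max 18
[18, 10, 6, 17, 2] → max 18
[10, 6, 17, 2, 19] → max 19
[6, 17, 2, 19, 20] → max 20
[17, 2, 19, 20, 8] → max 20
[2, 19, 20, 8, 2] → max 20
[19, 20, 8, 2, 3] → max 20
[20, 8, 2, 3, 7] → max 20
[8, 2, 3, 7, 5] → max 8
[2, 3, 7, 5, 2] → max 7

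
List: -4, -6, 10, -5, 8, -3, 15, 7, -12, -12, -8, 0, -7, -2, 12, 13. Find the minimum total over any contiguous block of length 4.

-32

Each size-4 window and its sum:
(-4, -6, 10, -5) → sum -5
(-6, 10, -5, 8) → sum 7
(10, -5, 8, -3) → sum 10
(-5, 8, -3, 15) → sum 15
(8, -3, 15, 7) → sum 27
(-3, 15, 7, -12) → sum 7
(15, 7, -12, -12) → sum -2
(7, -12, -12, -8) → sum -25
(-12, -12, -8, 0) → sum -32
(-12, -8, 0, -7) → sum -27
(-8, 0, -7, -2) → sum -17
(0, -7, -2, 12) → sum 3
(-7, -2, 12, 13) → sum 16
Minimum of these is -32.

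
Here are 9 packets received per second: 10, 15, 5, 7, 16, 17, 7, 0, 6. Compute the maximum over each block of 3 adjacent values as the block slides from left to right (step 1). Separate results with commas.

15, 15, 16, 17, 17, 17, 7

Sliding a size-3 window across the 9 values:
(10, 15, 5) → max 15
(15, 5, 7) → max 15
(5, 7, 16) → max 16
(7, 16, 17) → max 17
(16, 17, 7) → max 17
(17, 7, 0) → max 17
(7, 0, 6) → max 7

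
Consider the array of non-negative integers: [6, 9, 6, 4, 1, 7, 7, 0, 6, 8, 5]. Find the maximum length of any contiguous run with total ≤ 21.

Extend to the right; shrink from the left whenever the sum exceeds 21:
[6] sum 6 len 1
[6, 9] sum 15 len 2
[6, 9, 6] sum 21 len 3
[9, 6, 4] sum 19 len 3
[9, 6, 4, 1] sum 20 len 4
[6, 4, 1, 7] sum 18 len 4
[4, 1, 7, 7] sum 19 len 4
[4, 1, 7, 7, 0] sum 19 len 5
[1, 7, 7, 0, 6] sum 21 len 5
[7, 0, 6, 8] sum 21 len 4
[0, 6, 8, 5] sum 19 len 4
Longest length seen: 5.

5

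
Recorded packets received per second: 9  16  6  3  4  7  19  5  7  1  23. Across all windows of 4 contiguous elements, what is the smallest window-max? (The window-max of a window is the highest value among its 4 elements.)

9 16 6 3 → max 16
16 6 3 4 → max 16
6 3 4 7 → max 7
3 4 7 19 → max 19
4 7 19 5 → max 19
7 19 5 7 → max 19
19 5 7 1 → max 19
5 7 1 23 → max 23
Smallest of these is 7.

7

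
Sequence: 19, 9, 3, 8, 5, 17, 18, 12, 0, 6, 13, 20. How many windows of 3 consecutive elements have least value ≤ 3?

6

[19, 9, 3] → min 3  ≤ 3 ✓
[9, 3, 8] → min 3  ≤ 3 ✓
[3, 8, 5] → min 3  ≤ 3 ✓
[8, 5, 17] → min 5
[5, 17, 18] → min 5
[17, 18, 12] → min 12
[18, 12, 0] → min 0  ≤ 3 ✓
[12, 0, 6] → min 0  ≤ 3 ✓
[0, 6, 13] → min 0  ≤ 3 ✓
[6, 13, 20] → min 6
6 windows satisfy the condition.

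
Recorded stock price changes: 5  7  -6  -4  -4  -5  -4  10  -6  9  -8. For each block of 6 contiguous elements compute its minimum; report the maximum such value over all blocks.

-6

Each size-6 window and its min:
5 7 -6 -4 -4 -5 → min -6
7 -6 -4 -4 -5 -4 → min -6
-6 -4 -4 -5 -4 10 → min -6
-4 -4 -5 -4 10 -6 → min -6
-4 -5 -4 10 -6 9 → min -6
-5 -4 10 -6 9 -8 → min -8
Maximum of these is -6.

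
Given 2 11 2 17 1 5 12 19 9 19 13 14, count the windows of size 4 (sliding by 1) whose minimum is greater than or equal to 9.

[2, 11, 2, 17] → min 2
[11, 2, 17, 1] → min 1
[2, 17, 1, 5] → min 1
[17, 1, 5, 12] → min 1
[1, 5, 12, 19] → min 1
[5, 12, 19, 9] → min 5
[12, 19, 9, 19] → min 9  ≥ 9 ✓
[19, 9, 19, 13] → min 9  ≥ 9 ✓
[9, 19, 13, 14] → min 9  ≥ 9 ✓
3 windows satisfy the condition.

3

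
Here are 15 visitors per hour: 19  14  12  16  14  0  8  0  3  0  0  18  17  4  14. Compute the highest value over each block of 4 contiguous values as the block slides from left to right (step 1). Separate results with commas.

19, 16, 16, 16, 14, 8, 8, 3, 18, 18, 18, 18

Sliding a size-4 window across the 15 values:
(19, 14, 12, 16) → max 19
(14, 12, 16, 14) → max 16
(12, 16, 14, 0) → max 16
(16, 14, 0, 8) → max 16
(14, 0, 8, 0) → max 14
(0, 8, 0, 3) → max 8
(8, 0, 3, 0) → max 8
(0, 3, 0, 0) → max 3
(3, 0, 0, 18) → max 18
(0, 0, 18, 17) → max 18
(0, 18, 17, 4) → max 18
(18, 17, 4, 14) → max 18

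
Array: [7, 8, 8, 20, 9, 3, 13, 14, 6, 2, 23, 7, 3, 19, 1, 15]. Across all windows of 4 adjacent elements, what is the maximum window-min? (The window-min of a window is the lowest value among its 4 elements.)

8

(7, 8, 8, 20) → min 7
(8, 8, 20, 9) → min 8
(8, 20, 9, 3) → min 3
(20, 9, 3, 13) → min 3
(9, 3, 13, 14) → min 3
(3, 13, 14, 6) → min 3
(13, 14, 6, 2) → min 2
(14, 6, 2, 23) → min 2
(6, 2, 23, 7) → min 2
(2, 23, 7, 3) → min 2
(23, 7, 3, 19) → min 3
(7, 3, 19, 1) → min 1
(3, 19, 1, 15) → min 1
Maximum of these is 8.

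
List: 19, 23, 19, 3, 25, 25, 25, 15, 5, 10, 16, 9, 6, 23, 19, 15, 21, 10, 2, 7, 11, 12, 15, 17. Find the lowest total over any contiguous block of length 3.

Each size-3 window and its sum:
19 23 19 → sum 61
23 19 3 → sum 45
19 3 25 → sum 47
3 25 25 → sum 53
25 25 25 → sum 75
25 25 15 → sum 65
25 15 5 → sum 45
15 5 10 → sum 30
5 10 16 → sum 31
10 16 9 → sum 35
16 9 6 → sum 31
9 6 23 → sum 38
6 23 19 → sum 48
23 19 15 → sum 57
19 15 21 → sum 55
15 21 10 → sum 46
21 10 2 → sum 33
10 2 7 → sum 19
2 7 11 → sum 20
7 11 12 → sum 30
11 12 15 → sum 38
12 15 17 → sum 44
Lowest of these is 19.

19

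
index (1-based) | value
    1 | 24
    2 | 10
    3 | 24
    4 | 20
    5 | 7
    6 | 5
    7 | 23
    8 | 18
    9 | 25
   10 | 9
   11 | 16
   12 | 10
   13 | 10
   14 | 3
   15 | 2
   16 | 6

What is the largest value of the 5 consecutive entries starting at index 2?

24

Elements at indices 2..6: 10, 24, 20, 7, 5
max(10, 24, 20, 7, 5) = 24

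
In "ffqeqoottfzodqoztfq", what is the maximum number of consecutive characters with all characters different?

6

[f] len 1
[f] len 1
[f, q] len 2
[f, q, e] len 3
[e, q] len 2
[e, q, o] len 3
[o] len 1
[o, t] len 2
[t] len 1
[t, f] len 2
[t, f, z] len 3
[t, f, z, o] len 4
[t, f, z, o, d] len 5
[t, f, z, o, d, q] len 6
[d, q, o] len 3
[d, q, o, z] len 4
[d, q, o, z, t] len 5
[d, q, o, z, t, f] len 6
[o, z, t, f, q] len 5
Longest all-distinct length: 6.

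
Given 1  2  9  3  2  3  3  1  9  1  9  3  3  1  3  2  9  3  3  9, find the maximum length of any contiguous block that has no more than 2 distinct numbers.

4

Extend right; when distinct count exceeds 2, shrink from the left:
[1] 1 distinct, len 1
[1, 2] 2 distinct, len 2
[2, 9] 2 distinct, len 2
[9, 3] 2 distinct, len 2
[3, 2] 2 distinct, len 2
[3, 2, 3] 2 distinct, len 3
[3, 2, 3, 3] 2 distinct, len 4
[3, 3, 1] 2 distinct, len 3
[1, 9] 2 distinct, len 2
[1, 9, 1] 2 distinct, len 3
[1, 9, 1, 9] 2 distinct, len 4
[9, 3] 2 distinct, len 2
[9, 3, 3] 2 distinct, len 3
[3, 3, 1] 2 distinct, len 3
[3, 3, 1, 3] 2 distinct, len 4
[3, 2] 2 distinct, len 2
[2, 9] 2 distinct, len 2
[9, 3] 2 distinct, len 2
[9, 3, 3] 2 distinct, len 3
[9, 3, 3, 9] 2 distinct, len 4
Longest length with ≤2 distinct: 4.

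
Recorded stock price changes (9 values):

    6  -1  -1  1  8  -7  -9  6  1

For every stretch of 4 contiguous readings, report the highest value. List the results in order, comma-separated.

6, 8, 8, 8, 8, 6

[6, -1, -1, 1] → max 6
[-1, -1, 1, 8] → max 8
[-1, 1, 8, -7] → max 8
[1, 8, -7, -9] → max 8
[8, -7, -9, 6] → max 8
[-7, -9, 6, 1] → max 6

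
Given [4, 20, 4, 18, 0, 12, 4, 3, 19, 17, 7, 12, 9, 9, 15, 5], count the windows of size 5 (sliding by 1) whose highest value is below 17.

4 20 4 18 0 → max 20
20 4 18 0 12 → max 20
4 18 0 12 4 → max 18
18 0 12 4 3 → max 18
0 12 4 3 19 → max 19
12 4 3 19 17 → max 19
4 3 19 17 7 → max 19
3 19 17 7 12 → max 19
19 17 7 12 9 → max 19
17 7 12 9 9 → max 17
7 12 9 9 15 → max 15  < 17 ✓
12 9 9 15 5 → max 15  < 17 ✓
2 windows satisfy the condition.

2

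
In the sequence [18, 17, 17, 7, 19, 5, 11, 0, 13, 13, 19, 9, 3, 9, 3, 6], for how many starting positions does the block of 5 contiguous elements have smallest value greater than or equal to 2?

18 17 17 7 19 → min 7  ≥ 2 ✓
17 17 7 19 5 → min 5  ≥ 2 ✓
17 7 19 5 11 → min 5  ≥ 2 ✓
7 19 5 11 0 → min 0
19 5 11 0 13 → min 0
5 11 0 13 13 → min 0
11 0 13 13 19 → min 0
0 13 13 19 9 → min 0
13 13 19 9 3 → min 3  ≥ 2 ✓
13 19 9 3 9 → min 3  ≥ 2 ✓
19 9 3 9 3 → min 3  ≥ 2 ✓
9 3 9 3 6 → min 3  ≥ 2 ✓
7 windows satisfy the condition.

7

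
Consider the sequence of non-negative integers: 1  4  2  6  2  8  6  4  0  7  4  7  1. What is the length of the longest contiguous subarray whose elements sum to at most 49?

11

→ 1: sum 1, len 1
→ 4: sum 5, len 2
→ 2: sum 7, len 3
→ 6: sum 13, len 4
→ 2: sum 15, len 5
→ 8: sum 23, len 6
→ 6: sum 29, len 7
→ 4: sum 33, len 8
→ 0: sum 33, len 9
→ 7: sum 40, len 10
→ 4: sum 44, len 11
→ 7 (dropped 1, 4): sum 46, len 10
→ 1: sum 47, len 11
Longest length seen: 11.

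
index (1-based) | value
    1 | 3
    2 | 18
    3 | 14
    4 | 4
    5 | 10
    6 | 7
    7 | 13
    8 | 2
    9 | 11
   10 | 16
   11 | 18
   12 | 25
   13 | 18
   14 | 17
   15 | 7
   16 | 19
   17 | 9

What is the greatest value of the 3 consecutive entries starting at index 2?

18

Elements at indices 2..4: 18, 14, 4
max(18, 14, 4) = 18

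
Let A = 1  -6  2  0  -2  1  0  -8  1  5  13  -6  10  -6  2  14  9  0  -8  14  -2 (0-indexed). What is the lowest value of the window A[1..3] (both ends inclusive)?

Elements at indices 1..3: -6, 2, 0
min(-6, 2, 0) = -6

-6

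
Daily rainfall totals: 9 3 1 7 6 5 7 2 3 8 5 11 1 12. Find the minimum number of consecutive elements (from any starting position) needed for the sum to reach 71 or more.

13

add 9: running sum 9 < 71
add 3: running sum 12 < 71
add 1: running sum 13 < 71
add 7: running sum 20 < 71
add 6: running sum 26 < 71
add 5: running sum 31 < 71
add 7: running sum 38 < 71
add 2: running sum 40 < 71
add 3: running sum 43 < 71
add 8: running sum 51 < 71
add 5: running sum 56 < 71
add 11: running sum 67 < 71
add 1: running sum 68 < 71
end 13: [3, 1, 7, 6, 5, 7, 2, 3, 8, 5, 11, 1, 12] sum 71, len 13
Shortest qualifying length: 13.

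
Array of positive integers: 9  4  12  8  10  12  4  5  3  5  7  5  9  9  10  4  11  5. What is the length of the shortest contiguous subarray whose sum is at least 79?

11

add 9: running sum 9 < 79
add 4: running sum 13 < 79
add 12: running sum 25 < 79
add 8: running sum 33 < 79
add 10: running sum 43 < 79
add 12: running sum 55 < 79
add 4: running sum 59 < 79
add 5: running sum 64 < 79
add 3: running sum 67 < 79
add 5: running sum 72 < 79
add 7: shortest ending here [9, 4, 12, 8, 10, 12, 4, 5, 3, 5, 7] sum 79, len 11
add 5: shortest ending here [9, 4, 12, 8, 10, 12, 4, 5, 3, 5, 7, 5] sum 84, len 12
add 9: shortest ending here [12, 8, 10, 12, 4, 5, 3, 5, 7, 5, 9] sum 80, len 11
add 9: shortest ending here [12, 8, 10, 12, 4, 5, 3, 5, 7, 5, 9, 9] sum 89, len 12
add 10: shortest ending here [10, 12, 4, 5, 3, 5, 7, 5, 9, 9, 10] sum 79, len 11
add 4: shortest ending here [10, 12, 4, 5, 3, 5, 7, 5, 9, 9, 10, 4] sum 83, len 12
add 11: shortest ending here [12, 4, 5, 3, 5, 7, 5, 9, 9, 10, 4, 11] sum 84, len 12
add 5: shortest ending here [12, 4, 5, 3, 5, 7, 5, 9, 9, 10, 4, 11, 5] sum 89, len 13
Shortest qualifying length: 11.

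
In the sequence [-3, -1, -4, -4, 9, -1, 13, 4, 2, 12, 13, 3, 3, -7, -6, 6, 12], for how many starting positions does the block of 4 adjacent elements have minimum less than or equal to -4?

8

-3 -1 -4 -4 → min -4  ≤ -4 ✓
-1 -4 -4 9 → min -4  ≤ -4 ✓
-4 -4 9 -1 → min -4  ≤ -4 ✓
-4 9 -1 13 → min -4  ≤ -4 ✓
9 -1 13 4 → min -1
-1 13 4 2 → min -1
13 4 2 12 → min 2
4 2 12 13 → min 2
2 12 13 3 → min 2
12 13 3 3 → min 3
13 3 3 -7 → min -7  ≤ -4 ✓
3 3 -7 -6 → min -7  ≤ -4 ✓
3 -7 -6 6 → min -7  ≤ -4 ✓
-7 -6 6 12 → min -7  ≤ -4 ✓
8 windows satisfy the condition.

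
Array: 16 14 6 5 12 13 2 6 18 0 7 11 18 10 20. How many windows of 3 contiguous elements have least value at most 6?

[16, 14, 6] → min 6  ≤ 6 ✓
[14, 6, 5] → min 5  ≤ 6 ✓
[6, 5, 12] → min 5  ≤ 6 ✓
[5, 12, 13] → min 5  ≤ 6 ✓
[12, 13, 2] → min 2  ≤ 6 ✓
[13, 2, 6] → min 2  ≤ 6 ✓
[2, 6, 18] → min 2  ≤ 6 ✓
[6, 18, 0] → min 0  ≤ 6 ✓
[18, 0, 7] → min 0  ≤ 6 ✓
[0, 7, 11] → min 0  ≤ 6 ✓
[7, 11, 18] → min 7
[11, 18, 10] → min 10
[18, 10, 20] → min 10
10 windows satisfy the condition.

10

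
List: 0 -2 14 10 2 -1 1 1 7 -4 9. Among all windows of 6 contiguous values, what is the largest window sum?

[0, -2, 14, 10, 2, -1] → sum 23
[-2, 14, 10, 2, -1, 1] → sum 24
[14, 10, 2, -1, 1, 1] → sum 27
[10, 2, -1, 1, 1, 7] → sum 20
[2, -1, 1, 1, 7, -4] → sum 6
[-1, 1, 1, 7, -4, 9] → sum 13
Largest of these is 27.

27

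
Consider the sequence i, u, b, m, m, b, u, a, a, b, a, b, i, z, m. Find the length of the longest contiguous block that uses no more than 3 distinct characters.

[i] 1 distinct, len 1
[i, u] 2 distinct, len 2
[i, u, b] 3 distinct, len 3
[u, b, m] 3 distinct, len 3
[u, b, m, m] 3 distinct, len 4
[u, b, m, m, b] 3 distinct, len 5
[u, b, m, m, b, u] 3 distinct, len 6
[b, u, a] 3 distinct, len 3
[b, u, a, a] 3 distinct, len 4
[b, u, a, a, b] 3 distinct, len 5
[b, u, a, a, b, a] 3 distinct, len 6
[b, u, a, a, b, a, b] 3 distinct, len 7
[a, a, b, a, b, i] 3 distinct, len 6
[b, i, z] 3 distinct, len 3
[i, z, m] 3 distinct, len 3
Longest length with ≤3 distinct: 7.

7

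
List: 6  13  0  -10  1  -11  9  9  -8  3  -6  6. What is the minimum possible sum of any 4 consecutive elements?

-20

(6, 13, 0, -10) → sum 9
(13, 0, -10, 1) → sum 4
(0, -10, 1, -11) → sum -20
(-10, 1, -11, 9) → sum -11
(1, -11, 9, 9) → sum 8
(-11, 9, 9, -8) → sum -1
(9, 9, -8, 3) → sum 13
(9, -8, 3, -6) → sum -2
(-8, 3, -6, 6) → sum -5
Minimum of these is -20.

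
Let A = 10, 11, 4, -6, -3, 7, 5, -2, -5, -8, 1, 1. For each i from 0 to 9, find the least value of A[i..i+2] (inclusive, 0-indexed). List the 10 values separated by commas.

Sliding a size-3 window across the 12 values:
[10, 11, 4] → min 4
[11, 4, -6] → min -6
[4, -6, -3] → min -6
[-6, -3, 7] → min -6
[-3, 7, 5] → min -3
[7, 5, -2] → min -2
[5, -2, -5] → min -5
[-2, -5, -8] → min -8
[-5, -8, 1] → min -8
[-8, 1, 1] → min -8

4, -6, -6, -6, -3, -2, -5, -8, -8, -8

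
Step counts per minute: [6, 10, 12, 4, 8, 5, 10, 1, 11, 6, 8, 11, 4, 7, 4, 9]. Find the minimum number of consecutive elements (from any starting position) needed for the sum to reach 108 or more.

15

Extend right; whenever the sum reaches 108, record the length and shrink from the left:
add 6: running sum 6 < 108
add 10: running sum 16 < 108
add 12: running sum 28 < 108
add 4: running sum 32 < 108
add 8: running sum 40 < 108
add 5: running sum 45 < 108
add 10: running sum 55 < 108
add 1: running sum 56 < 108
add 11: running sum 67 < 108
add 6: running sum 73 < 108
add 8: running sum 81 < 108
add 11: running sum 92 < 108
add 4: running sum 96 < 108
add 7: running sum 103 < 108
add 4: running sum 107 < 108
end 15: [10, 12, 4, 8, 5, 10, 1, 11, 6, 8, 11, 4, 7, 4, 9] sum 110, len 15
Shortest qualifying length: 15.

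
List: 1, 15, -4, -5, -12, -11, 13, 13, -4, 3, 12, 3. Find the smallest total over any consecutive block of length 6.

Window sums for each of the 7 positions:
[1, 15, -4, -5, -12, -11] → sum -16
[15, -4, -5, -12, -11, 13] → sum -4
[-4, -5, -12, -11, 13, 13] → sum -6
[-5, -12, -11, 13, 13, -4] → sum -6
[-12, -11, 13, 13, -4, 3] → sum 2
[-11, 13, 13, -4, 3, 12] → sum 26
[13, 13, -4, 3, 12, 3] → sum 40
Smallest of these is -16.

-16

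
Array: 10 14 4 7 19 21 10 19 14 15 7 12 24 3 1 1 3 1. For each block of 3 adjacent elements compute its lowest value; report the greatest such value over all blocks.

(10, 14, 4) → min 4
(14, 4, 7) → min 4
(4, 7, 19) → min 4
(7, 19, 21) → min 7
(19, 21, 10) → min 10
(21, 10, 19) → min 10
(10, 19, 14) → min 10
(19, 14, 15) → min 14
(14, 15, 7) → min 7
(15, 7, 12) → min 7
(7, 12, 24) → min 7
(12, 24, 3) → min 3
(24, 3, 1) → min 1
(3, 1, 1) → min 1
(1, 1, 3) → min 1
(1, 3, 1) → min 1
Greatest of these is 14.

14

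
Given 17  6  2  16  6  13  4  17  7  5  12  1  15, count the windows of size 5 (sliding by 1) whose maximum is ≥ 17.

6

17 6 2 16 6 → max 17  ≥ 17 ✓
6 2 16 6 13 → max 16
2 16 6 13 4 → max 16
16 6 13 4 17 → max 17  ≥ 17 ✓
6 13 4 17 7 → max 17  ≥ 17 ✓
13 4 17 7 5 → max 17  ≥ 17 ✓
4 17 7 5 12 → max 17  ≥ 17 ✓
17 7 5 12 1 → max 17  ≥ 17 ✓
7 5 12 1 15 → max 15
6 windows satisfy the condition.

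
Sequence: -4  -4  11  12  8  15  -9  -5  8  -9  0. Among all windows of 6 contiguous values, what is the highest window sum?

[-4, -4, 11, 12, 8, 15] → sum 38
[-4, 11, 12, 8, 15, -9] → sum 33
[11, 12, 8, 15, -9, -5] → sum 32
[12, 8, 15, -9, -5, 8] → sum 29
[8, 15, -9, -5, 8, -9] → sum 8
[15, -9, -5, 8, -9, 0] → sum 0
Highest of these is 38.

38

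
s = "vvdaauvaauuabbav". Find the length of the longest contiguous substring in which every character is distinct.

3

[v] len 1
[v] len 1
[v, d] len 2
[v, d, a] len 3
[a] len 1
[a, u] len 2
[a, u, v] len 3
[u, v, a] len 3
[a] len 1
[a, u] len 2
[u] len 1
[u, a] len 2
[u, a, b] len 3
[b] len 1
[b, a] len 2
[b, a, v] len 3
Longest all-distinct length: 3.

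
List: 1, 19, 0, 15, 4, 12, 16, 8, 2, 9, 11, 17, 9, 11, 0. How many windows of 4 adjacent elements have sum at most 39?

[1, 19, 0, 15] → sum 35  ≤ 39 ✓
[19, 0, 15, 4] → sum 38  ≤ 39 ✓
[0, 15, 4, 12] → sum 31  ≤ 39 ✓
[15, 4, 12, 16] → sum 47
[4, 12, 16, 8] → sum 40
[12, 16, 8, 2] → sum 38  ≤ 39 ✓
[16, 8, 2, 9] → sum 35  ≤ 39 ✓
[8, 2, 9, 11] → sum 30  ≤ 39 ✓
[2, 9, 11, 17] → sum 39  ≤ 39 ✓
[9, 11, 17, 9] → sum 46
[11, 17, 9, 11] → sum 48
[17, 9, 11, 0] → sum 37  ≤ 39 ✓
8 windows satisfy the condition.

8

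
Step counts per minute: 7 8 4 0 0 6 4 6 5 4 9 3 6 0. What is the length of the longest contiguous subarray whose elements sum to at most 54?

[7] sum 7 len 1
[7, 8] sum 15 len 2
[7, 8, 4] sum 19 len 3
[7, 8, 4, 0] sum 19 len 4
[7, 8, 4, 0, 0] sum 19 len 5
[7, 8, 4, 0, 0, 6] sum 25 len 6
[7, 8, 4, 0, 0, 6, 4] sum 29 len 7
[7, 8, 4, 0, 0, 6, 4, 6] sum 35 len 8
[7, 8, 4, 0, 0, 6, 4, 6, 5] sum 40 len 9
[7, 8, 4, 0, 0, 6, 4, 6, 5, 4] sum 44 len 10
[7, 8, 4, 0, 0, 6, 4, 6, 5, 4, 9] sum 53 len 11
[8, 4, 0, 0, 6, 4, 6, 5, 4, 9, 3] sum 49 len 11
[4, 0, 0, 6, 4, 6, 5, 4, 9, 3, 6] sum 47 len 11
[4, 0, 0, 6, 4, 6, 5, 4, 9, 3, 6, 0] sum 47 len 12
Longest length seen: 12.

12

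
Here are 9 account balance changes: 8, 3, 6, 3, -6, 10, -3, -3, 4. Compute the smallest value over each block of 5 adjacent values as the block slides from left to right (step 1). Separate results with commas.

-6, -6, -6, -6, -6

Sliding a size-5 window across the 9 values:
8 3 6 3 -6 → min -6
3 6 3 -6 10 → min -6
6 3 -6 10 -3 → min -6
3 -6 10 -3 -3 → min -6
-6 10 -3 -3 4 → min -6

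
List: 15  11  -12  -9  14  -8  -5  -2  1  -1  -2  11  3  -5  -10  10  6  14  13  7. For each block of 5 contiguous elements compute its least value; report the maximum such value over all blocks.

6

(15, 11, -12, -9, 14) → min -12
(11, -12, -9, 14, -8) → min -12
(-12, -9, 14, -8, -5) → min -12
(-9, 14, -8, -5, -2) → min -9
(14, -8, -5, -2, 1) → min -8
(-8, -5, -2, 1, -1) → min -8
(-5, -2, 1, -1, -2) → min -5
(-2, 1, -1, -2, 11) → min -2
(1, -1, -2, 11, 3) → min -2
(-1, -2, 11, 3, -5) → min -5
(-2, 11, 3, -5, -10) → min -10
(11, 3, -5, -10, 10) → min -10
(3, -5, -10, 10, 6) → min -10
(-5, -10, 10, 6, 14) → min -10
(-10, 10, 6, 14, 13) → min -10
(10, 6, 14, 13, 7) → min 6
Maximum of these is 6.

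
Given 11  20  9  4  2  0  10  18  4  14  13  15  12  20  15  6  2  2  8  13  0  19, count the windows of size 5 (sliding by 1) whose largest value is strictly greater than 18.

[11, 20, 9, 4, 2] → max 20  > 18 ✓
[20, 9, 4, 2, 0] → max 20  > 18 ✓
[9, 4, 2, 0, 10] → max 10
[4, 2, 0, 10, 18] → max 18
[2, 0, 10, 18, 4] → max 18
[0, 10, 18, 4, 14] → max 18
[10, 18, 4, 14, 13] → max 18
[18, 4, 14, 13, 15] → max 18
[4, 14, 13, 15, 12] → max 15
[14, 13, 15, 12, 20] → max 20  > 18 ✓
[13, 15, 12, 20, 15] → max 20  > 18 ✓
[15, 12, 20, 15, 6] → max 20  > 18 ✓
[12, 20, 15, 6, 2] → max 20  > 18 ✓
[20, 15, 6, 2, 2] → max 20  > 18 ✓
[15, 6, 2, 2, 8] → max 15
[6, 2, 2, 8, 13] → max 13
[2, 2, 8, 13, 0] → max 13
[2, 8, 13, 0, 19] → max 19  > 18 ✓
8 windows satisfy the condition.

8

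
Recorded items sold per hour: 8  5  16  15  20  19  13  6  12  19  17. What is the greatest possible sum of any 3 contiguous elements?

8 5 16 → sum 29
5 16 15 → sum 36
16 15 20 → sum 51
15 20 19 → sum 54
20 19 13 → sum 52
19 13 6 → sum 38
13 6 12 → sum 31
6 12 19 → sum 37
12 19 17 → sum 48
Greatest of these is 54.

54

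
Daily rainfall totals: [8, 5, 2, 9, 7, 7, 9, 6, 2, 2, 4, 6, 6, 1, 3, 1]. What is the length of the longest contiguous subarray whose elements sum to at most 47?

11

→ 8: sum 8, len 1
→ 5: sum 13, len 2
→ 2: sum 15, len 3
→ 9: sum 24, len 4
→ 7: sum 31, len 5
→ 7: sum 38, len 6
→ 9: sum 47, len 7
→ 6 (dropped 8): sum 45, len 7
→ 2: sum 47, len 8
→ 2 (dropped 5): sum 44, len 8
→ 4 (dropped 2): sum 46, len 8
→ 6 (dropped 9): sum 43, len 8
→ 6 (dropped 7): sum 42, len 8
→ 1: sum 43, len 9
→ 3: sum 46, len 10
→ 1: sum 47, len 11
Longest length seen: 11.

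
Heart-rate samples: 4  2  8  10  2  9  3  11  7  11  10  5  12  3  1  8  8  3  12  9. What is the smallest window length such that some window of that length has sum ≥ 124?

add 4: running sum 4 < 124
add 2: running sum 6 < 124
add 8: running sum 14 < 124
add 10: running sum 24 < 124
add 2: running sum 26 < 124
add 9: running sum 35 < 124
add 3: running sum 38 < 124
add 11: running sum 49 < 124
add 7: running sum 56 < 124
add 11: running sum 67 < 124
add 10: running sum 77 < 124
add 5: running sum 82 < 124
add 12: running sum 94 < 124
add 3: running sum 97 < 124
add 1: running sum 98 < 124
add 8: running sum 106 < 124
add 8: running sum 114 < 124
add 3: running sum 117 < 124
end 18: [2, 8, 10, 2, 9, 3, 11, 7, 11, 10, 5, 12, 3, 1, 8, 8, 3, 12] sum 125, len 18
end 19: [10, 2, 9, 3, 11, 7, 11, 10, 5, 12, 3, 1, 8, 8, 3, 12, 9] sum 124, len 17
Shortest qualifying length: 17.

17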